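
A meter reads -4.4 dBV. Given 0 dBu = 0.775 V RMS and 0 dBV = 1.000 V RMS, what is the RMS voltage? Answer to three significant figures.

0.603 V

V = 1.000 V × 10^(-4.4/20).
= 1.000 × 0.6026 = 0.603 V.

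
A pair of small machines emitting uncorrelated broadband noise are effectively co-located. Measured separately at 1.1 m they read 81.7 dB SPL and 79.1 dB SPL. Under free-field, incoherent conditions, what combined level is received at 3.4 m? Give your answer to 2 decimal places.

73.80 dB SPL

Combined at 1.1 m: 10·log₁₀(10^(81.7/10)+10^(79.1/10)) = 83.602 dB SPL.
Then apply −20·log₁₀(3.4/1.1) = -9.802 dB → 73.80 dB SPL.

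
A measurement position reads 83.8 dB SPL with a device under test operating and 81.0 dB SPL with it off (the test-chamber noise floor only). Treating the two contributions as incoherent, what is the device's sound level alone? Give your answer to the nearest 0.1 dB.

80.6 dB SPL

Remove the background by subtracting linear intensities:
L_src = 10·log₁₀(10^(83.8/10) − 10^(81.0/10)) = 10·log₁₀(114000000) = 80.6 dB SPL.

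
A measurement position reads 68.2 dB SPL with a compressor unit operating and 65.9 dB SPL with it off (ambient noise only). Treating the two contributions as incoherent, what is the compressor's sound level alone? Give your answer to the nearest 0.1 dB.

Remove the background by subtracting linear intensities:
L_src = 10·log₁₀(10^(68.2/10) − 10^(65.9/10)) = 10·log₁₀(2716000) = 64.3 dB SPL.

64.3 dB SPL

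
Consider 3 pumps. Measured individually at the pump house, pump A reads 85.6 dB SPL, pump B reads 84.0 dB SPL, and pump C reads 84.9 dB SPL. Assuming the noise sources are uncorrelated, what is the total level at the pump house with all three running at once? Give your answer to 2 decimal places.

Uncorrelated sources add in intensity (power), not in dB.
L_total = 10·log₁₀(10^(85.6/10) + 10^(84.0/10) + 10^(84.9/10)) = 10·log₁₀(923300000) = 89.65 dB SPL.

89.65 dB SPL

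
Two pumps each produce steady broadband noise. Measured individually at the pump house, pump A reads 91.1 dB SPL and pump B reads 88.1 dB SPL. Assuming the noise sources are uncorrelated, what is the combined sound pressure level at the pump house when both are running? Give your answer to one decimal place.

92.9 dB SPL

Uncorrelated sources add in intensity (power), not in dB.
L_total = 10·log₁₀(10^(91.1/10) + 10^(88.1/10)) = 10·log₁₀(1934000000) = 92.9 dB SPL.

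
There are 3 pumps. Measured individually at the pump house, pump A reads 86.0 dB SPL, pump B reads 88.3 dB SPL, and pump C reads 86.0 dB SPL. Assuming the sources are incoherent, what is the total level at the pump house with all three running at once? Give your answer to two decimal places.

Add the sources as powers (linear), then convert back to dB:
L_total = 10·log₁₀(10^(86.0/10) + 10^(88.3/10) + 10^(86.0/10)) = 10·log₁₀(1472000000) = 91.68 dB SPL.

91.68 dB SPL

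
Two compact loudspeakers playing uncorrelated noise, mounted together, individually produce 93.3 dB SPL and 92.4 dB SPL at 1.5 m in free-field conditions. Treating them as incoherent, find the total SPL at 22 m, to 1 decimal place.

72.6 dB SPL

Combined at 1.5 m: 10·log₁₀(10^(93.3/10)+10^(92.4/10)) = 95.88 dB SPL.
Then apply −20·log₁₀(22/1.5) = -23.33 dB → 72.6 dB SPL.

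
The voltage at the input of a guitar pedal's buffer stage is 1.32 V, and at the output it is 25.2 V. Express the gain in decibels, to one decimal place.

Voltage is an amplitude quantity, so gain = 20·log₁₀(V_out/V_in).
20·log₁₀(25.2/1.32) = 20·log₁₀(19.09) = 25.6 dB.

25.6 dB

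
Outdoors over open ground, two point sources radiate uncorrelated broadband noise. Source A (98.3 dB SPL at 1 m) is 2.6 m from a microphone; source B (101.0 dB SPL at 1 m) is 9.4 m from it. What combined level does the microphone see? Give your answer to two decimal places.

90.58 dB SPL

At the listener: L_A = 98.3 − 20·log₁₀(2.6) = 90.001 dB; L_B = 101.0 − 20·log₁₀(9.4) = 81.537 dB.
Combined: 10·log₁₀(10^(90.001/10)+10^(81.537/10)) = 90.58 dB SPL.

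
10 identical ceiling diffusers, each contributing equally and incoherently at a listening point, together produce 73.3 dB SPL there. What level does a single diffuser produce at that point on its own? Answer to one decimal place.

10 equal incoherent sources add 10·log₁₀(10) = 10.00 dB over one source.
L_one = 73.3 − 10.00 = 63.3 dB SPL.

63.3 dB SPL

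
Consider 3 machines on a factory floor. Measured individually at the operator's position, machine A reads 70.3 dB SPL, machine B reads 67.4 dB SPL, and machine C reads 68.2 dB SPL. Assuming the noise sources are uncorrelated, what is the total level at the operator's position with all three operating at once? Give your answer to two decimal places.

Add the sources as powers (linear), then convert back to dB:
L_total = 10·log₁₀(10^(70.3/10) + 10^(67.4/10) + 10^(68.2/10)) = 10·log₁₀(22820000) = 73.58 dB SPL.

73.58 dB SPL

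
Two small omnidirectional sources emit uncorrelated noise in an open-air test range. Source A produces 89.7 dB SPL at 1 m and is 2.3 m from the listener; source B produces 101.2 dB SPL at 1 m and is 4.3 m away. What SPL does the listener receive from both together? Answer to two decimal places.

At the listener: L_A = 89.7 − 20·log₁₀(2.3) = 82.465 dB; L_B = 101.2 − 20·log₁₀(4.3) = 88.531 dB.
Combined: 10·log₁₀(10^(82.465/10)+10^(88.531/10)) = 89.49 dB SPL.

89.49 dB SPL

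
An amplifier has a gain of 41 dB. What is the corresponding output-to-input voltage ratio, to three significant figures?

Voltage ratio = 10^(dB/20).
10^(41/20) = 10^(2.050) = 112.

112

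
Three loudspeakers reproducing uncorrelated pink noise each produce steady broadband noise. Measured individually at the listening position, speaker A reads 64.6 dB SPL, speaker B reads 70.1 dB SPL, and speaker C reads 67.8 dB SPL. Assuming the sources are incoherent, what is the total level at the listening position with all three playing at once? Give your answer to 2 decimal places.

72.82 dB SPL

Incoherent sources sum as intensities:
L_total = 10·log₁₀(10^(64.6/10) + 10^(70.1/10) + 10^(67.8/10)) = 10·log₁₀(19140000) = 72.82 dB SPL.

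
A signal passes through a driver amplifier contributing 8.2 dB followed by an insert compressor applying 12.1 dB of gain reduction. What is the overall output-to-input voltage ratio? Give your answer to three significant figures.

0.638

Net gain = 8.2 + (−12.1) = -3.9 dB.
Voltage ratio = 10^(-3.9/20) = 0.638.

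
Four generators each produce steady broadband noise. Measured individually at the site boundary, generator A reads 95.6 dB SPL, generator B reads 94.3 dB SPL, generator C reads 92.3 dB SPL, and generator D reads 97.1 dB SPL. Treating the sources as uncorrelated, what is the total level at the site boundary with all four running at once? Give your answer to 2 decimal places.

101.19 dB SPL

Add the sources as powers (linear), then convert back to dB:
L_total = 10·log₁₀(10^(95.6/10) + 10^(94.3/10) + 10^(92.3/10) + 10^(97.1/10)) = 10·log₁₀(13149000000) = 101.19 dB SPL.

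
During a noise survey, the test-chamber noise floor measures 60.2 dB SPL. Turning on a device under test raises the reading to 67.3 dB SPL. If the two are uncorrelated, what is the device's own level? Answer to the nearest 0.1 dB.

66.4 dB SPL

Background correction is a power subtraction:
L_src = 10·log₁₀(10^(67.3/10) − 10^(60.2/10)) = 10·log₁₀(4323000) = 66.4 dB SPL.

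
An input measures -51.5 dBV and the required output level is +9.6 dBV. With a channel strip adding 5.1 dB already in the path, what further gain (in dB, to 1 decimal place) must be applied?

56.0 dB

The required make-up gain is the shortfall in the dB sum.
G = +9.6 − (-51.5) − 5.1 = 56.0 dB.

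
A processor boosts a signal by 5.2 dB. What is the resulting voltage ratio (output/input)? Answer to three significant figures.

Voltage ratio = 10^(dB/20).
10^(5.2/20) = 10^(0.2600) = 1.82.

1.82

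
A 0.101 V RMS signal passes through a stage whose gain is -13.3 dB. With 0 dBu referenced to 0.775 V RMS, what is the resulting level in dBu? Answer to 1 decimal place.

-31.0 dBu

Input level: 20·log₁₀(0.101/0.775) = -17.70 dBu.
Output: -17.70 − 13.3 = -31.0 dBu.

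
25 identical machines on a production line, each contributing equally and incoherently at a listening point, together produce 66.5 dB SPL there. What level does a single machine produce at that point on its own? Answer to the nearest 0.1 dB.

52.5 dB SPL

25 equal incoherent sources add 10·log₁₀(25) = 13.98 dB over one source.
L_one = 66.5 − 13.98 = 52.5 dB SPL.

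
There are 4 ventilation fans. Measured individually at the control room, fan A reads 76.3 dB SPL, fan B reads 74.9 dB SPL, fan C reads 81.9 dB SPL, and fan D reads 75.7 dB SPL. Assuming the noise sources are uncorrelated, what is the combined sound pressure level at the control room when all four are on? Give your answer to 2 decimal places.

84.24 dB SPL

Incoherent sources sum as intensities:
L_total = 10·log₁₀(10^(76.3/10) + 10^(74.9/10) + 10^(81.9/10) + 10^(75.7/10)) = 10·log₁₀(265600000) = 84.24 dB SPL.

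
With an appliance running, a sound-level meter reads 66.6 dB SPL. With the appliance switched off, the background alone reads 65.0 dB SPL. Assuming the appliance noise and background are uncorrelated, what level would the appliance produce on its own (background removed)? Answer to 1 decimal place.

Background correction is a power subtraction:
L_src = 10·log₁₀(10^(66.6/10) − 10^(65.0/10)) = 10·log₁₀(1409000) = 61.5 dB SPL.

61.5 dB SPL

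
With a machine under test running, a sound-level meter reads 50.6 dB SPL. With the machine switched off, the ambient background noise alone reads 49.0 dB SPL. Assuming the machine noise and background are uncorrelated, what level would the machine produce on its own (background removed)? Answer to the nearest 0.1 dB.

Background correction is a power subtraction:
L_src = 10·log₁₀(10^(50.6/10) − 10^(49.0/10)) = 10·log₁₀(35380) = 45.5 dB SPL.

45.5 dB SPL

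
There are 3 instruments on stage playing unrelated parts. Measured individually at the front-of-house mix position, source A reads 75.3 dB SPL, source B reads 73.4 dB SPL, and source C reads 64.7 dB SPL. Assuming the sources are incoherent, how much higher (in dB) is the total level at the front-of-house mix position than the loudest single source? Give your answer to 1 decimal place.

2.4 dB

Add the sources as powers (linear), then convert back to dB:
L_total = 10·log₁₀(10^(75.3/10) + 10^(73.4/10) + 10^(64.7/10)) = 77.69 dB SPL.
Excess over the loudest (75.3 dB): 77.69 − 75.3 = 2.4 dB.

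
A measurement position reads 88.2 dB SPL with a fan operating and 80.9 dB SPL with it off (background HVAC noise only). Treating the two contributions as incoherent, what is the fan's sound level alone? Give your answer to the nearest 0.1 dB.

87.3 dB SPL

Background correction is a power subtraction:
L_src = 10·log₁₀(10^(88.2/10) − 10^(80.9/10)) = 10·log₁₀(537700000) = 87.3 dB SPL.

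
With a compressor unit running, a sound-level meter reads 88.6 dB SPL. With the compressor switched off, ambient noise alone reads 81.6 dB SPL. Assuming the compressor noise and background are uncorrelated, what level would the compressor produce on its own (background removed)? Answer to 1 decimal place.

87.6 dB SPL

Remove the background by subtracting linear intensities:
L_src = 10·log₁₀(10^(88.6/10) − 10^(81.6/10)) = 10·log₁₀(579900000) = 87.6 dB SPL.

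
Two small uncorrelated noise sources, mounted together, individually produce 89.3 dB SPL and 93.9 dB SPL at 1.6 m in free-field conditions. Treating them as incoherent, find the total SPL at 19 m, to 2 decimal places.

Combined at 1.6 m: 10·log₁₀(10^(89.3/10)+10^(93.9/10)) = 95.193 dB SPL.
Then apply −20·log₁₀(19/1.6) = -21.493 dB → 73.70 dB SPL.

73.70 dB SPL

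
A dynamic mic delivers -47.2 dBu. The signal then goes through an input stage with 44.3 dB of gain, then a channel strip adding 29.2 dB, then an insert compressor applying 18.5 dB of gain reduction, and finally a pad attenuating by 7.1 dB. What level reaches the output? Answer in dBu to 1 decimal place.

Gain stages sum in dB:
-47.2 + 44.3 + 29.2 − 18.5 − 7.1 = +0.7 dBu.

+0.7 dBu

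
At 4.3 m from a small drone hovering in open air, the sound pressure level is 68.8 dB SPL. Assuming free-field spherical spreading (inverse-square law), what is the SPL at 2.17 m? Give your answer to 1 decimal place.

74.7 dB SPL

For a point source in a free field, ΔL = −20·log₁₀(d₂/d₁).
ΔL = −20·log₁₀(2.17/4.3) = 5.94 dB, so L₂ = 68.8 + (5.94) = 74.7 dB SPL.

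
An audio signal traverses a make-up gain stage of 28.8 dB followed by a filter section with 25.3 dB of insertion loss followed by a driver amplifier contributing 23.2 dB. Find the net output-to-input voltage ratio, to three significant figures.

Net gain = 28.8 + (−25.3) + 23.2 = 26.7 dB.
Voltage ratio = 10^(26.7/20) = 21.6.

21.6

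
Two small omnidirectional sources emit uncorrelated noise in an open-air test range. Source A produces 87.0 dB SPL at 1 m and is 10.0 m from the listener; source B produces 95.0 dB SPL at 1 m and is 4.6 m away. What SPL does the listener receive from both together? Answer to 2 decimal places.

81.89 dB SPL

At the listener: L_A = 87.0 − 20·log₁₀(10.0) = 67.000 dB; L_B = 95.0 − 20·log₁₀(4.6) = 81.745 dB.
Combined: 10·log₁₀(10^(67.000/10)+10^(81.745/10)) = 81.89 dB SPL.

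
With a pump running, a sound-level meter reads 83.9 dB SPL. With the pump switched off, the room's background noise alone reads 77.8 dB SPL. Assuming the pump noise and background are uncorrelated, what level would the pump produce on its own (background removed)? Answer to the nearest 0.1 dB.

Remove the background by subtracting linear intensities:
L_src = 10·log₁₀(10^(83.9/10) − 10^(77.8/10)) = 10·log₁₀(185200000) = 82.7 dB SPL.

82.7 dB SPL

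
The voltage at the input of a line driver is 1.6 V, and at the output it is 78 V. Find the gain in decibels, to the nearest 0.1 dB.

For a voltage ratio, dB = 20·log₁₀(V₂/V₁).
20·log₁₀(78/1.6) = 20·log₁₀(48.75) = 33.8 dB.

33.8 dB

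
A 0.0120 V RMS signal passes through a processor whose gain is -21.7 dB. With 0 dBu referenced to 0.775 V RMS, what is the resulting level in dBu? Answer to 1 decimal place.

Input level: 20·log₁₀(0.0120/0.775) = -36.20 dBu.
Output: -36.20 − 21.7 = -57.9 dBu.

-57.9 dBu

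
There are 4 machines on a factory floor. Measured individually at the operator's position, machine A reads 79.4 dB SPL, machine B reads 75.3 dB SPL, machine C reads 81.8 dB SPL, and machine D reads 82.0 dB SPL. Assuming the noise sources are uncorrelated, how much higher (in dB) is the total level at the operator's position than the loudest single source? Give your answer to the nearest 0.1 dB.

4.3 dB

Add the sources as powers (linear), then convert back to dB:
L_total = 10·log₁₀(10^(79.4/10) + 10^(75.3/10) + 10^(81.8/10) + 10^(82.0/10)) = 86.34 dB SPL.
Excess over the loudest (82.0 dB): 86.34 − 82.0 = 4.3 dB.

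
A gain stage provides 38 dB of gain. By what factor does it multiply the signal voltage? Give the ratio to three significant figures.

79.4

Voltage ratio = 10^(dB/20).
10^(38/20) = 10^(1.900) = 79.4.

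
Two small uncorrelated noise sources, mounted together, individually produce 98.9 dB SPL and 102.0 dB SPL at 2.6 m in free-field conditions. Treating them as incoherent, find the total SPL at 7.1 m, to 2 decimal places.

Combined at 2.6 m: 10·log₁₀(10^(98.9/10)+10^(102.0/10)) = 103.731 dB SPL.
Then apply −20·log₁₀(7.1/2.6) = -8.726 dB → 95.01 dB SPL.

95.01 dB SPL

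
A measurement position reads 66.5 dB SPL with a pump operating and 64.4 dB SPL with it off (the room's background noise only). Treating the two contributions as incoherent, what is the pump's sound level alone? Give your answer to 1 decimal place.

62.3 dB SPL

Subtract intensities: L_src = 10·log₁₀(10^(L_total/10) − 10^(L_bg/10)).
L_src = 10·log₁₀(10^(66.5/10) − 10^(64.4/10)) = 10·log₁₀(1713000) = 62.3 dB SPL.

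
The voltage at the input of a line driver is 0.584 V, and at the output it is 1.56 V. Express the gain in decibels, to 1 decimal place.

For a voltage ratio, dB = 20·log₁₀(V₂/V₁).
20·log₁₀(1.56/0.584) = 20·log₁₀(2.671) = 8.5 dB.

8.5 dB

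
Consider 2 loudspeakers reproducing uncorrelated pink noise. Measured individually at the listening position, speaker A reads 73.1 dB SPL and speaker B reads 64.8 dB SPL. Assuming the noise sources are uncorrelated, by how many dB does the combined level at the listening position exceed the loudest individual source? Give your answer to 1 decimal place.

Add the sources as powers (linear), then convert back to dB:
L_total = 10·log₁₀(10^(73.1/10) + 10^(64.8/10)) = 73.70 dB SPL.
Excess over the loudest (73.1 dB): 73.70 − 73.1 = 0.6 dB.

0.6 dB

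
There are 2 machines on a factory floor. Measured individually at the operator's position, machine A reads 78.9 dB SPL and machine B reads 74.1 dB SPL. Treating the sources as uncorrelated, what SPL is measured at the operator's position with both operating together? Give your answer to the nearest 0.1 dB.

80.1 dB SPL

Incoherent sources sum as intensities:
L_total = 10·log₁₀(10^(78.9/10) + 10^(74.1/10)) = 10·log₁₀(103300000) = 80.1 dB SPL.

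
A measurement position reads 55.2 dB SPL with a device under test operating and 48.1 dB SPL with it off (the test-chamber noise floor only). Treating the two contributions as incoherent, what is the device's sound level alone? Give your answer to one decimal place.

54.3 dB SPL

Background correction is a power subtraction:
L_src = 10·log₁₀(10^(55.2/10) − 10^(48.1/10)) = 10·log₁₀(266600) = 54.3 dB SPL.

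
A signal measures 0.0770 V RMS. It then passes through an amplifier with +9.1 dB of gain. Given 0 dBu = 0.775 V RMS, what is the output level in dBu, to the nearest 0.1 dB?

-11.0 dBu

Input level: 20·log₁₀(0.0770/0.775) = -20.06 dBu.
Output: -20.06 + 9.1 = -11.0 dBu.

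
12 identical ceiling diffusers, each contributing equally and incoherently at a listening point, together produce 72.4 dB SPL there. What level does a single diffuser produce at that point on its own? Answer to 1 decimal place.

12 equal incoherent sources add 10·log₁₀(12) = 10.79 dB over one source.
L_one = 72.4 − 10.79 = 61.6 dB SPL.

61.6 dB SPL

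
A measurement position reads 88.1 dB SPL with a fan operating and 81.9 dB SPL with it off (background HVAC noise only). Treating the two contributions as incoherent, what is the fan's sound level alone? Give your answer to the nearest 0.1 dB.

86.9 dB SPL

Subtract intensities: L_src = 10·log₁₀(10^(L_total/10) − 10^(L_bg/10)).
L_src = 10·log₁₀(10^(88.1/10) − 10^(81.9/10)) = 10·log₁₀(490800000) = 86.9 dB SPL.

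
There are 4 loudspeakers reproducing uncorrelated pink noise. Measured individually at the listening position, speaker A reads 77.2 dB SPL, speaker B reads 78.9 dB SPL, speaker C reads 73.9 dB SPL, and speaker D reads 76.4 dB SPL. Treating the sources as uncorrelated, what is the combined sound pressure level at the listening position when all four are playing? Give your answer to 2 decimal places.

Incoherent sources sum as intensities:
L_total = 10·log₁₀(10^(77.2/10) + 10^(78.9/10) + 10^(73.9/10) + 10^(76.4/10)) = 10·log₁₀(198300000) = 82.97 dB SPL.

82.97 dB SPL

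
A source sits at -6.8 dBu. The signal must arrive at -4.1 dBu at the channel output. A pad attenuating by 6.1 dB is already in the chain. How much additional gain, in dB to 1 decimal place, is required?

8.8 dB

The required make-up gain is the shortfall in the dB sum.
G = -4.1 − (-6.8) + 6.1 = 8.8 dB.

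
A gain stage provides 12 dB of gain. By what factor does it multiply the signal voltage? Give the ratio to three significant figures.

Voltage ratio = 10^(dB/20).
10^(12/20) = 10^(0.6000) = 3.98.

3.98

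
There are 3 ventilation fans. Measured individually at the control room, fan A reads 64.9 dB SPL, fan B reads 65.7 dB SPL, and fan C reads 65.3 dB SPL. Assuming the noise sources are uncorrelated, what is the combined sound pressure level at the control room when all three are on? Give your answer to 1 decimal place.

Add the sources as powers (linear), then convert back to dB:
L_total = 10·log₁₀(10^(64.9/10) + 10^(65.7/10) + 10^(65.3/10)) = 10·log₁₀(10190000) = 70.1 dB SPL.

70.1 dB SPL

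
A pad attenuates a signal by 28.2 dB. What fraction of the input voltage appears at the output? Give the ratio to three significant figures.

Voltage ratio = 10^(dB/20).
10^(-28.2/20) = 10^(-1.410) = 0.0389.

0.0389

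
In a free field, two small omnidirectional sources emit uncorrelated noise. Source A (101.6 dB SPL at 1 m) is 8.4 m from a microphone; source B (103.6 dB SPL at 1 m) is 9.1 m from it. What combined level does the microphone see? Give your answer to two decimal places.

At the listener: L_A = 101.6 − 20·log₁₀(8.4) = 83.114 dB; L_B = 103.6 − 20·log₁₀(9.1) = 84.419 dB.
Combined: 10·log₁₀(10^(83.114/10)+10^(84.419/10)) = 86.83 dB SPL.

86.83 dB SPL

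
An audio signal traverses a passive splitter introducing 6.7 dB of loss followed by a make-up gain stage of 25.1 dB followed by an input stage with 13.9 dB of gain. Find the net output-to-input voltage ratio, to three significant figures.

Net gain = (−6.7) + 25.1 + 13.9 = 32.3 dB.
Voltage ratio = 10^(32.3/20) = 41.2.

41.2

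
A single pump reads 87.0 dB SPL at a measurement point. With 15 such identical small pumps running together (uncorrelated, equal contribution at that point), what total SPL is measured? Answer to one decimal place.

15 equal incoherent sources raise the level by 10·log₁₀(15) = 11.76 dB.
L_total = 87.0 + 11.76 = 98.8 dB SPL.

98.8 dB SPL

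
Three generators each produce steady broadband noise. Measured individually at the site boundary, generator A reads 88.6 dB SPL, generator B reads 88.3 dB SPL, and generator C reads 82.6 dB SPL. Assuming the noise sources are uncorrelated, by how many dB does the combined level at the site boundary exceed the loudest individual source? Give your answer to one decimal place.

3.4 dB

Uncorrelated sources add in intensity (power), not in dB.
L_total = 10·log₁₀(10^(88.6/10) + 10^(88.3/10) + 10^(82.6/10)) = 91.99 dB SPL.
Excess over the loudest (88.6 dB): 91.99 − 88.6 = 3.4 dB.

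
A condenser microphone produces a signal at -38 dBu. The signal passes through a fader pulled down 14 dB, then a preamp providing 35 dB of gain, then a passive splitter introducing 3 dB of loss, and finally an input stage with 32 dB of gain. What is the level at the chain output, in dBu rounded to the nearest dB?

+12 dBu

In dB, series stages simply add:
-38 − 14 + 35 − 3 + 32 = +12 dBu.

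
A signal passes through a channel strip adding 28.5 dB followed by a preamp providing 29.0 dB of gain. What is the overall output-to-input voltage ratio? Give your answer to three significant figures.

Net gain = 28.5 + 29.0 = 57.5 dB.
Voltage ratio = 10^(57.5/20) = 750.

750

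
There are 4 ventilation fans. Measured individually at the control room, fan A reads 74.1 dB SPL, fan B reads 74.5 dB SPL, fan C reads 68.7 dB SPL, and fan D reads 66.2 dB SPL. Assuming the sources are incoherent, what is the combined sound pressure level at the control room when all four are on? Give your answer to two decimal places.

Incoherent sources sum as intensities:
L_total = 10·log₁₀(10^(74.1/10) + 10^(74.5/10) + 10^(68.7/10) + 10^(66.2/10)) = 10·log₁₀(65470000) = 78.16 dB SPL.

78.16 dB SPL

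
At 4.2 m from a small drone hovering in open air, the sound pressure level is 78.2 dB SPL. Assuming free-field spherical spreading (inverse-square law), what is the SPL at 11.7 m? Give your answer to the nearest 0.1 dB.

69.3 dB SPL

For a point source in a free field, ΔL = −20·log₁₀(d₂/d₁).
ΔL = −20·log₁₀(11.7/4.2) = -8.90 dB, so L₂ = 78.2 + (-8.90) = 69.3 dB SPL.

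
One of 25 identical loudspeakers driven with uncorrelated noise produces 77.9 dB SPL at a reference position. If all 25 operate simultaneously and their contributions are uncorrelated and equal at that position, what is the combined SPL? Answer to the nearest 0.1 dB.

91.9 dB SPL

25 equal incoherent sources raise the level by 10·log₁₀(25) = 13.98 dB.
L_total = 77.9 + 13.98 = 91.9 dB SPL.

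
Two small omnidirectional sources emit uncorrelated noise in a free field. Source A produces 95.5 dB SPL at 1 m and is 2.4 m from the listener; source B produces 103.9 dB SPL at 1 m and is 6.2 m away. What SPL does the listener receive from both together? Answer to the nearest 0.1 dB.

At the listener: L_A = 95.5 − 20·log₁₀(2.4) = 87.90 dB; L_B = 103.9 − 20·log₁₀(6.2) = 88.05 dB.
Combined: 10·log₁₀(10^(87.90/10)+10^(88.05/10)) = 91.0 dB SPL.

91.0 dB SPL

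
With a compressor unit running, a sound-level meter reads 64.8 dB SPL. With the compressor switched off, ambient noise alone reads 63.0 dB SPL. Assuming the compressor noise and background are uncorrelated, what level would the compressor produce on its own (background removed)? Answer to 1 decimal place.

60.1 dB SPL

Remove the background by subtracting linear intensities:
L_src = 10·log₁₀(10^(64.8/10) − 10^(63.0/10)) = 10·log₁₀(1025000) = 60.1 dB SPL.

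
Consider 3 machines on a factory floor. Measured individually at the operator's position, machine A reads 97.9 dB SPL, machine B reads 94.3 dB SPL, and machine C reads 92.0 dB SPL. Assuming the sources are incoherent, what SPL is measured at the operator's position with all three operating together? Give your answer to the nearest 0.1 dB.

Uncorrelated sources add in intensity (power), not in dB.
L_total = 10·log₁₀(10^(97.9/10) + 10^(94.3/10) + 10^(92.0/10)) = 10·log₁₀(10442000000) = 100.2 dB SPL.

100.2 dB SPL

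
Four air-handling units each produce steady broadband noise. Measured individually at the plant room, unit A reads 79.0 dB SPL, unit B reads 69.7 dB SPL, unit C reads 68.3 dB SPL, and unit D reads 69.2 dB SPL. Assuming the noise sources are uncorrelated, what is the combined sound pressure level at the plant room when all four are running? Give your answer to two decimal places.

Add the sources as powers (linear), then convert back to dB:
L_total = 10·log₁₀(10^(79.0/10) + 10^(69.7/10) + 10^(68.3/10) + 10^(69.2/10)) = 10·log₁₀(103800000) = 80.16 dB SPL.

80.16 dB SPL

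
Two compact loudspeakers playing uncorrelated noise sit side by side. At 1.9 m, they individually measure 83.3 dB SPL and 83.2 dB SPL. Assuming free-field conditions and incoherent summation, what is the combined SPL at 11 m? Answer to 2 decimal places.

Combined at 1.9 m: 10·log₁₀(10^(83.3/10)+10^(83.2/10)) = 86.261 dB SPL.
Then apply −20·log₁₀(11/1.9) = -15.253 dB → 71.01 dB SPL.

71.01 dB SPL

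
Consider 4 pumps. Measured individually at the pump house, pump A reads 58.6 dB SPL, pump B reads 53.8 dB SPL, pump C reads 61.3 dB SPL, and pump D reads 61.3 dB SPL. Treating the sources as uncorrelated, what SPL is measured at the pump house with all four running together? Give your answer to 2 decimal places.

65.64 dB SPL

Add the sources as powers (linear), then convert back to dB:
L_total = 10·log₁₀(10^(58.6/10) + 10^(53.8/10) + 10^(61.3/10) + 10^(61.3/10)) = 10·log₁₀(3662000) = 65.64 dB SPL.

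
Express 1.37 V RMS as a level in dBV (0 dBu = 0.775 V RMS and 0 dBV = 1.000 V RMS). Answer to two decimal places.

dBV = 20·log₁₀(V / 1.000 V).
20·log₁₀(1.37/1.000) = +2.73 dBV.

+2.73 dBV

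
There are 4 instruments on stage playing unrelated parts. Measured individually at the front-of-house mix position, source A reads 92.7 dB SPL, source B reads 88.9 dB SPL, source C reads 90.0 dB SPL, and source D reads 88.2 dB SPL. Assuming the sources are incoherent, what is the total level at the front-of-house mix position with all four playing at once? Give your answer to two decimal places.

96.33 dB SPL

Incoherent sources sum as intensities:
L_total = 10·log₁₀(10^(92.7/10) + 10^(88.9/10) + 10^(90.0/10) + 10^(88.2/10)) = 10·log₁₀(4299000000) = 96.33 dB SPL.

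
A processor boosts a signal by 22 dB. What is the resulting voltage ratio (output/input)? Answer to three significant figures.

Voltage ratio = 10^(dB/20).
10^(22/20) = 10^(1.100) = 12.6.

12.6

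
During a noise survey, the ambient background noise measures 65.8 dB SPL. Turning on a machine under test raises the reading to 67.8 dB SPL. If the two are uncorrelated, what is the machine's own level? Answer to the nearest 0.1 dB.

63.5 dB SPL

Background correction is a power subtraction:
L_src = 10·log₁₀(10^(67.8/10) − 10^(65.8/10)) = 10·log₁₀(2224000) = 63.5 dB SPL.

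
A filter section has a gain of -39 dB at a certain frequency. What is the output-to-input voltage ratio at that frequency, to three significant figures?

Voltage ratio = 10^(dB/20).
10^(-39/20) = 10^(-1.950) = 0.0112.

0.0112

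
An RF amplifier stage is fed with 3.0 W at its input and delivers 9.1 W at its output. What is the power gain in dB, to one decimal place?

Power is a power quantity, so gain = 10·log₁₀(P_out/P_in).
10·log₁₀(9.1/3.0) = 10·log₁₀(3.033) = 4.8 dB.

4.8 dB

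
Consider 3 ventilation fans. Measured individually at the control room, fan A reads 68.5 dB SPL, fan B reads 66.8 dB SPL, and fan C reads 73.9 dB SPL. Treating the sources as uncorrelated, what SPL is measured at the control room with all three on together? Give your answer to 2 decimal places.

Incoherent sources sum as intensities:
L_total = 10·log₁₀(10^(68.5/10) + 10^(66.8/10) + 10^(73.9/10)) = 10·log₁₀(36410000) = 75.61 dB SPL.

75.61 dB SPL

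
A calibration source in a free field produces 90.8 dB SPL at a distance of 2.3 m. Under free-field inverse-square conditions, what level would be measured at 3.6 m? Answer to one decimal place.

Inverse-square spreading gives ΔL = −20·log₁₀(d₂/d₁).
ΔL = −20·log₁₀(3.6/2.3) = -3.89 dB, so L₂ = 90.8 + (-3.89) = 86.9 dB SPL.

86.9 dB SPL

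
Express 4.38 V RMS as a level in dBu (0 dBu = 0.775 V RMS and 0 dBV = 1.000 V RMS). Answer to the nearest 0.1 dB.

dBu = 20·log₁₀(V / 0.775 V).
20·log₁₀(4.38/0.775) = +15.0 dBu.

+15.0 dBu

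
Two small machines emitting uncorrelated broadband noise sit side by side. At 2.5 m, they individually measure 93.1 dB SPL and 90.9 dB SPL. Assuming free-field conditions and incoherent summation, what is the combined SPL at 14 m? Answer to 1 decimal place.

80.2 dB SPL

Combined at 2.5 m: 10·log₁₀(10^(93.1/10)+10^(90.9/10)) = 95.15 dB SPL.
Then apply −20·log₁₀(14/2.5) = -14.96 dB → 80.2 dB SPL.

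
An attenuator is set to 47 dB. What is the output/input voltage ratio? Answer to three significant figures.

Voltage ratio = 10^(dB/20).
10^(-47/20) = 10^(-2.350) = 0.00447.

0.00447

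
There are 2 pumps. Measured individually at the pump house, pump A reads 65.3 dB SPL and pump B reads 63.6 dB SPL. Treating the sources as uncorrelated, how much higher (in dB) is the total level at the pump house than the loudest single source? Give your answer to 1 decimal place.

2.2 dB

Add the sources as powers (linear), then convert back to dB:
L_total = 10·log₁₀(10^(65.3/10) + 10^(63.6/10)) = 67.54 dB SPL.
Excess over the loudest (65.3 dB): 67.54 − 65.3 = 2.2 dB.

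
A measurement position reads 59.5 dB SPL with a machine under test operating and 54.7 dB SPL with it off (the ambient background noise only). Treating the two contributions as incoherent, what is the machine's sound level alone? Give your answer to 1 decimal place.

Subtract intensities: L_src = 10·log₁₀(10^(L_total/10) − 10^(L_bg/10)).
L_src = 10·log₁₀(10^(59.5/10) − 10^(54.7/10)) = 10·log₁₀(596100) = 57.8 dB SPL.

57.8 dB SPL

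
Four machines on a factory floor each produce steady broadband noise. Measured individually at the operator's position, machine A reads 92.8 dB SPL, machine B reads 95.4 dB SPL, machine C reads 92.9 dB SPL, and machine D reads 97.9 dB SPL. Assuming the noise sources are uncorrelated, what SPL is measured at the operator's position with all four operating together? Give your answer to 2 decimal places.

Add the sources as powers (linear), then convert back to dB:
L_total = 10·log₁₀(10^(92.8/10) + 10^(95.4/10) + 10^(92.9/10) + 10^(97.9/10)) = 10·log₁₀(13489000000) = 101.30 dB SPL.

101.30 dB SPL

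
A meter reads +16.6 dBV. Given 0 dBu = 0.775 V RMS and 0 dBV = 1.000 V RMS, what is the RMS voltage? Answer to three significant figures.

6.76 V

V = 1.000 V × 10^(+16.6/20).
= 1.000 × 6.761 = 6.76 V.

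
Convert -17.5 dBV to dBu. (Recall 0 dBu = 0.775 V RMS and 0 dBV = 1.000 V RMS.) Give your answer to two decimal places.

-15.29 dBu

The offset between the scales is 20·log₁₀(0.775/1.000) = −2.214 dB.
So dBu = -17.5 + 2.214 = -15.29 dBu.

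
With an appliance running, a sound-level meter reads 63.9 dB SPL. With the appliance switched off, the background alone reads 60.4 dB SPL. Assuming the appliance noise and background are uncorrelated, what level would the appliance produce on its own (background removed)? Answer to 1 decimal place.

61.3 dB SPL

Remove the background by subtracting linear intensities:
L_src = 10·log₁₀(10^(63.9/10) − 10^(60.4/10)) = 10·log₁₀(1358000) = 61.3 dB SPL.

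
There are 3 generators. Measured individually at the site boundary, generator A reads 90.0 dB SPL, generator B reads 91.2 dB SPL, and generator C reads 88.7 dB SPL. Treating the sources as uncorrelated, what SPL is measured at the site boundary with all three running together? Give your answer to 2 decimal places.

Uncorrelated sources add in intensity (power), not in dB.
L_total = 10·log₁₀(10^(90.0/10) + 10^(91.2/10) + 10^(88.7/10)) = 10·log₁₀(3060000000) = 94.86 dB SPL.

94.86 dB SPL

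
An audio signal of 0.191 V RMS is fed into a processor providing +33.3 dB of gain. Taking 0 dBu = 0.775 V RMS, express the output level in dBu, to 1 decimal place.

Input level: 20·log₁₀(0.191/0.775) = -12.17 dBu.
Output: -12.17 + 33.3 = +21.1 dBu.

+21.1 dBu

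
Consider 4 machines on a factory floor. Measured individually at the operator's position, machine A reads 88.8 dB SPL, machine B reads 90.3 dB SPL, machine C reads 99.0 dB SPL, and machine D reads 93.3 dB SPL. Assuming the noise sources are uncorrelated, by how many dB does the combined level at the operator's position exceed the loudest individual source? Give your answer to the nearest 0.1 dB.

1.8 dB

Incoherent sources sum as intensities:
L_total = 10·log₁₀(10^(88.8/10) + 10^(90.3/10) + 10^(99.0/10) + 10^(93.3/10)) = 100.76 dB SPL.
Excess over the loudest (99.0 dB): 100.76 − 99.0 = 1.8 dB.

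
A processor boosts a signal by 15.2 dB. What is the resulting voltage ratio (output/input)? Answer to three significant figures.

5.75

Voltage ratio = 10^(dB/20).
10^(15.2/20) = 10^(0.7600) = 5.75.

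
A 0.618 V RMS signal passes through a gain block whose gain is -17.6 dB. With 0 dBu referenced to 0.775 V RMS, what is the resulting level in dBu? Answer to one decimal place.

Input level: 20·log₁₀(0.618/0.775) = -1.97 dBu.
Output: -1.97 − 17.6 = -19.6 dBu.

-19.6 dBu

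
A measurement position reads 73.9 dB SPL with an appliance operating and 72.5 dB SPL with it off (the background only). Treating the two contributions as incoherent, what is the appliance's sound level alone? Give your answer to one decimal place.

68.3 dB SPL

Remove the background by subtracting linear intensities:
L_src = 10·log₁₀(10^(73.9/10) − 10^(72.5/10)) = 10·log₁₀(6764000) = 68.3 dB SPL.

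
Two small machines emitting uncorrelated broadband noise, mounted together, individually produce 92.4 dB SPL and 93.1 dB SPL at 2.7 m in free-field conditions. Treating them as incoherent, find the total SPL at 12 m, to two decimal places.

Combined at 2.7 m: 10·log₁₀(10^(92.4/10)+10^(93.1/10)) = 95.774 dB SPL.
Then apply −20·log₁₀(12/2.7) = -12.956 dB → 82.82 dB SPL.

82.82 dB SPL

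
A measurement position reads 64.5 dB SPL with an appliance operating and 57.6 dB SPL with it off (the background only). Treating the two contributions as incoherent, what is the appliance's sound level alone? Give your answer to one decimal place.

Subtract intensities: L_src = 10·log₁₀(10^(L_total/10) − 10^(L_bg/10)).
L_src = 10·log₁₀(10^(64.5/10) − 10^(57.6/10)) = 10·log₁₀(2243000) = 63.5 dB SPL.

63.5 dB SPL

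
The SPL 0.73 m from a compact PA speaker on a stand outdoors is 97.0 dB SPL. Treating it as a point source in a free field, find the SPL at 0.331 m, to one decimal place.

103.9 dB SPL

For a point source in a free field, ΔL = −20·log₁₀(d₂/d₁).
ΔL = −20·log₁₀(0.331/0.73) = 6.87 dB, so L₂ = 97.0 + (6.87) = 103.9 dB SPL.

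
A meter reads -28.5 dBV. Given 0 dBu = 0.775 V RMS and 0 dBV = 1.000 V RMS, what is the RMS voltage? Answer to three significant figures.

V = 1.000 V × 10^(-28.5/20).
= 1.000 × 0.03758 = 0.0376 V.

0.0376 V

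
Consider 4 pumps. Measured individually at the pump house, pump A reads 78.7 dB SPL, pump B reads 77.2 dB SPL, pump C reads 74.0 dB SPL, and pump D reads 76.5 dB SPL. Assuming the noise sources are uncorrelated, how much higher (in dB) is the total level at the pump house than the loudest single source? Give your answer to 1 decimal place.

4.2 dB

Incoherent sources sum as intensities:
L_total = 10·log₁₀(10^(78.7/10) + 10^(77.2/10) + 10^(74.0/10) + 10^(76.5/10)) = 82.93 dB SPL.
Excess over the loudest (78.7 dB): 82.93 − 78.7 = 4.2 dB.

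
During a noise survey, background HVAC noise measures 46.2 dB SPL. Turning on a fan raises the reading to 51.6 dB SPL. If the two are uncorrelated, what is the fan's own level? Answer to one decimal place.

50.1 dB SPL

Subtract intensities: L_src = 10·log₁₀(10^(L_total/10) − 10^(L_bg/10)).
L_src = 10·log₁₀(10^(51.6/10) − 10^(46.2/10)) = 10·log₁₀(102900) = 50.1 dB SPL.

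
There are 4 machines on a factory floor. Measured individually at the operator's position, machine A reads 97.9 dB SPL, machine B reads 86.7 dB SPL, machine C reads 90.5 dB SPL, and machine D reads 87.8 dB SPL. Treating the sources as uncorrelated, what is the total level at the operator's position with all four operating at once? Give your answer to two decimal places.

Add the sources as powers (linear), then convert back to dB:
L_total = 10·log₁₀(10^(97.9/10) + 10^(86.7/10) + 10^(90.5/10) + 10^(87.8/10)) = 10·log₁₀(8358000000) = 99.22 dB SPL.

99.22 dB SPL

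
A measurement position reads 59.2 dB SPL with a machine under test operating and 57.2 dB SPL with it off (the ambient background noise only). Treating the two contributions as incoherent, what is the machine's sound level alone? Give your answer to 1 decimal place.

Background correction is a power subtraction:
L_src = 10·log₁₀(10^(59.2/10) − 10^(57.2/10)) = 10·log₁₀(307000) = 54.9 dB SPL.

54.9 dB SPL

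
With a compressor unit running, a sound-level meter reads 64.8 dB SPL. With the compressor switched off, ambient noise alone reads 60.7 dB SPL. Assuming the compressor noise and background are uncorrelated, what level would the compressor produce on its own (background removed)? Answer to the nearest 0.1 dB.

Subtract intensities: L_src = 10·log₁₀(10^(L_total/10) − 10^(L_bg/10)).
L_src = 10·log₁₀(10^(64.8/10) − 10^(60.7/10)) = 10·log₁₀(1845000) = 62.7 dB SPL.

62.7 dB SPL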